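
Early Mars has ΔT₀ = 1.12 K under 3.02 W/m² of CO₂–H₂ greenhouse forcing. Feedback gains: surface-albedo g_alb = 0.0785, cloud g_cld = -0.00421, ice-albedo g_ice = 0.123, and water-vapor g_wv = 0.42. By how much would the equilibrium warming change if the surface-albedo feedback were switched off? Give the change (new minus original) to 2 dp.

Original: g = 0.61729, ΔT = 1.12/(1−0.61729) = 2.9265 K.
Without surface-albedo: g' = 0.53879, ΔT' = 1.12/(1−0.53879) = 2.4284 K.
Change = 2.4284 − 2.9265 = -0.50 K.

-0.50 K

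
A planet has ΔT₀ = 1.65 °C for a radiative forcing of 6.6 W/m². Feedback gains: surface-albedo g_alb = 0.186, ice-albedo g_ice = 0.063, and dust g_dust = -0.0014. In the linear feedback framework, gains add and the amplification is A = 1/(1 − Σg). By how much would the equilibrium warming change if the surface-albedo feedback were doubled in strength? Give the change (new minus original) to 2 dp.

Original: g = 0.2476, ΔT = 1.65/(1−0.2476) = 2.1930 °C.
With doubled surface-albedo: g' = 0.4336, ΔT' = 1.65/(1−0.4336) = 2.9131 °C.
Change = 2.9131 − 2.1930 = 0.72 °C.

0.72 °C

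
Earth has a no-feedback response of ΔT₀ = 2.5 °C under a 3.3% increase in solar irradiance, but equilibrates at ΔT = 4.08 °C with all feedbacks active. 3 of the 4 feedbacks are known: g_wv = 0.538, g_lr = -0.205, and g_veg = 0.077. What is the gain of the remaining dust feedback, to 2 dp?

Amplification A = ΔT/ΔT₀ = 4.08/2.5 = 1.632.
Total gain g = 1 − 1/A = 1 − 1/1.632 = 0.3873.
Known gains sum to 0.538 − 0.205 + 0.077 = 0.41.
g_dust = 0.3873 − 0.41 = -0.02.

-0.02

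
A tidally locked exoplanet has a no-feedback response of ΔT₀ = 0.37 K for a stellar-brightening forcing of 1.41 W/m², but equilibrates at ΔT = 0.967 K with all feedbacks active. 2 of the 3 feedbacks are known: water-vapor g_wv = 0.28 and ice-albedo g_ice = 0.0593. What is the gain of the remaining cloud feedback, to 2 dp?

0.28

Amplification A = ΔT/ΔT₀ = 0.967/0.37 = 2.614.
Total gain g = 1 − 1/A = 1 − 1/2.614 = 0.6174.
Known gains sum to 0.28 + 0.0593 = 0.3393.
g_cld = 0.6174 − 0.3393 = 0.28.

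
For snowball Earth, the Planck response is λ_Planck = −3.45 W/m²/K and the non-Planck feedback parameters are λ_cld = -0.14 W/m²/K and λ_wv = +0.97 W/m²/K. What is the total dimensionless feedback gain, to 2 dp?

0.24

Convert to gains: g_cld = -0.14/3.45 = -0.04058; g_wv = 0.97/3.45 = 0.2812.
Total gain g = 0.24062.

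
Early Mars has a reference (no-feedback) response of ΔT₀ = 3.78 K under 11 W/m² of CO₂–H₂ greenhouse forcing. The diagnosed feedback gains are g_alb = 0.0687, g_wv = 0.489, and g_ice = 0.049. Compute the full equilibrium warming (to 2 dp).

Total gain g = 0.0687 + 0.489 + 0.049 = 0.6067.
Amplification A = 1/(1 − 0.6067) = 2.543.
ΔT = 3.78 × 2.543 = 9.61 K.

9.61 K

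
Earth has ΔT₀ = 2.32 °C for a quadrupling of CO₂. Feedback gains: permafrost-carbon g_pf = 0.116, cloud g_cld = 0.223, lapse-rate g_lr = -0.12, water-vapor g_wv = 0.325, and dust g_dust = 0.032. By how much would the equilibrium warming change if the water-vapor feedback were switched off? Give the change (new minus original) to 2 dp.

-2.37 °C

Original: g = 0.576, ΔT = 2.32/(1−0.576) = 5.4717 °C.
Without water-vapor: g' = 0.251, ΔT' = 2.32/(1−0.251) = 3.0975 °C.
Change = 3.0975 − 5.4717 = -2.37 °C.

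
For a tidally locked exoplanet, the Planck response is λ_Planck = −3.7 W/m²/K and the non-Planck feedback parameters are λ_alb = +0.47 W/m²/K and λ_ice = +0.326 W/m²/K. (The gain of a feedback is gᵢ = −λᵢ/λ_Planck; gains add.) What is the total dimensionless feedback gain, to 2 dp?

Convert to gains: g_alb = 0.47/3.7 = 0.127; g_ice = 0.326/3.7 = 0.08811.
Total gain g = 0.21511.

0.22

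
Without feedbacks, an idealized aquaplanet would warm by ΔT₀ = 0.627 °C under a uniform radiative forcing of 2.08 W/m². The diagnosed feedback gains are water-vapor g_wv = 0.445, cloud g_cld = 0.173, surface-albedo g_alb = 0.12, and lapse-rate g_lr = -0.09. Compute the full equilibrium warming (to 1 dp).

Total gain g = 0.445 + 0.173 + 0.12 − 0.09 = 0.648.
Amplification A = 1/(1 − 0.648) = 2.841.
ΔT = 0.627 × 2.841 = 1.8 °C.

1.8 °C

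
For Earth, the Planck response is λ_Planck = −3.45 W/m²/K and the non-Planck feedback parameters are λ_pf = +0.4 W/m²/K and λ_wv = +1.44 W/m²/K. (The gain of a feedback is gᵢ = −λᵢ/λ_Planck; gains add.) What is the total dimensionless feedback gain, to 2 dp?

Convert to gains: g_pf = 0.4/3.45 = 0.1159; g_wv = 1.44/3.45 = 0.4174.
Total gain g = 0.5333.

0.53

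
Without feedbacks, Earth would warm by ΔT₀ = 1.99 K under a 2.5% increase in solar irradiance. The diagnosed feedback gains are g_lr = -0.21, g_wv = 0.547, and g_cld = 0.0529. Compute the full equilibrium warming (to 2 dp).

3.26 K

Total gain g = -0.21 + 0.547 + 0.0529 = 0.3899.
Amplification A = 1/(1 − 0.3899) = 1.639.
ΔT = 1.99 × 1.639 = 3.26 K.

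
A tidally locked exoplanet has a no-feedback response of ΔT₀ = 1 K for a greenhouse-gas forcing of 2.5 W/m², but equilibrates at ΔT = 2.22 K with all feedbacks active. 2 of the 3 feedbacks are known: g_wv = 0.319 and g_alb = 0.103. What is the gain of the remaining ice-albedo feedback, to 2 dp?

Amplification A = ΔT/ΔT₀ = 2.22/1 = 2.22.
Total gain g = 1 − 1/A = 1 − 1/2.22 = 0.5495.
Known gains sum to 0.319 + 0.103 = 0.422.
g_ice = 0.5495 − 0.422 = 0.13.

0.13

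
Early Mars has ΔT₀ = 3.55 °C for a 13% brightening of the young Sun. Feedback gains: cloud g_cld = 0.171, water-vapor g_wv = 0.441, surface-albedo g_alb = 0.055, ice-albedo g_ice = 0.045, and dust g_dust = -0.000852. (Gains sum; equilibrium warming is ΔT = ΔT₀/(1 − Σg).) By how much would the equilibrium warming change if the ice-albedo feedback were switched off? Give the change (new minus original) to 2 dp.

Original: g = 0.711148, ΔT = 3.55/(1−0.711148) = 12.2900 °C.
Without ice-albedo: g' = 0.666148, ΔT' = 3.55/(1−0.666148) = 10.6335 °C.
Change = 10.6335 − 12.2900 = -1.66 °C.

-1.66 °C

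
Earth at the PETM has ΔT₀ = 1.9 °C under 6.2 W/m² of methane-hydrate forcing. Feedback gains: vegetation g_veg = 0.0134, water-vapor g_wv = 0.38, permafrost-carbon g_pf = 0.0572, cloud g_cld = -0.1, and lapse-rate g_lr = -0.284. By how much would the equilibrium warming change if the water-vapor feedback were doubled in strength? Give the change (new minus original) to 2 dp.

1.40 °C

Original: g = 0.0666, ΔT = 1.9/(1−0.0666) = 2.0356 °C.
With doubled water-vapor: g' = 0.4466, ΔT' = 1.9/(1−0.4466) = 3.4333 °C.
Change = 3.4333 − 2.0356 = 1.40 °C.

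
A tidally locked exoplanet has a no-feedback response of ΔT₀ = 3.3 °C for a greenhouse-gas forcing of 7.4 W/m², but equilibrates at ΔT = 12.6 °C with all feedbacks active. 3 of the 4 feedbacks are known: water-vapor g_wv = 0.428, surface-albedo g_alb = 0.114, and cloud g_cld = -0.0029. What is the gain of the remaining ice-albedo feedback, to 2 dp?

0.20

Amplification A = ΔT/ΔT₀ = 12.6/3.3 = 3.818.
Total gain g = 1 − 1/A = 1 − 1/3.818 = 0.7381.
Known gains sum to 0.428 + 0.114 − 0.0029 = 0.5391.
g_ice = 0.7381 − 0.5391 = 0.20.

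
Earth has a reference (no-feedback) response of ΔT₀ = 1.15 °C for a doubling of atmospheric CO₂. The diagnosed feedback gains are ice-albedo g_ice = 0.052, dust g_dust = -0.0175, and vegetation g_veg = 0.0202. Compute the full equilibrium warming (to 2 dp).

1.22 °C

Total gain g = 0.052 − 0.0175 + 0.0202 = 0.0547.
Amplification A = 1/(1 − 0.0547) = 1.058.
ΔT = 1.15 × 1.058 = 1.22 °C.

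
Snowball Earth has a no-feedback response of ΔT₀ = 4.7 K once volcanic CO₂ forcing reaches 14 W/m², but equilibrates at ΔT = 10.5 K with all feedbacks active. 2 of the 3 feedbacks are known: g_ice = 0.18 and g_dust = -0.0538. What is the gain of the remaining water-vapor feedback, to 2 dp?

0.43

Amplification A = ΔT/ΔT₀ = 10.5/4.7 = 2.234.
Total gain g = 1 − 1/A = 1 − 1/2.234 = 0.5524.
Known gains sum to 0.18 − 0.0538 = 0.1262.
g_wv = 0.5524 − 0.1262 = 0.43.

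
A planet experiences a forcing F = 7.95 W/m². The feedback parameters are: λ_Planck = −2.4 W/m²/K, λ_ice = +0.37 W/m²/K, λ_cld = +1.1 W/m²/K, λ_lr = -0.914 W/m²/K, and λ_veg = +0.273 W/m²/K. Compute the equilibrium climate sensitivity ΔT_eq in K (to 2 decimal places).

Net feedback parameter λ = (−2.4) + (+0.37) + (+1.1) + (-0.914) + (+0.273) = -1.571 W/m²/K.
ΔT = −F/λ = −7.95/(-1.571) = 5.06 K.

5.06 K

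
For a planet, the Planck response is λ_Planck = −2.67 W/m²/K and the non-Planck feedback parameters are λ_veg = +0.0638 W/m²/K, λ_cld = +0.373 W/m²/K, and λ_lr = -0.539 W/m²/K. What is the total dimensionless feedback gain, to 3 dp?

Convert to gains: g_veg = 0.0638/2.67 = 0.0239; g_cld = 0.373/2.67 = 0.1397; g_lr = -0.539/2.67 = -0.2019.
Total gain g = -0.0383.

-0.038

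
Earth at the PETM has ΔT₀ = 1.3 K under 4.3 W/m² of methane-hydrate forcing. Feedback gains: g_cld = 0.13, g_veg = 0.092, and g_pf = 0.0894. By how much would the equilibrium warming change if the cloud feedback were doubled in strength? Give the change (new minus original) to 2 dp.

Original: g = 0.3114, ΔT = 1.3/(1−0.3114) = 1.8879 K.
With doubled cloud: g' = 0.4414, ΔT' = 1.3/(1−0.4414) = 2.3272 K.
Change = 2.3272 − 1.8879 = 0.44 K.

0.44 K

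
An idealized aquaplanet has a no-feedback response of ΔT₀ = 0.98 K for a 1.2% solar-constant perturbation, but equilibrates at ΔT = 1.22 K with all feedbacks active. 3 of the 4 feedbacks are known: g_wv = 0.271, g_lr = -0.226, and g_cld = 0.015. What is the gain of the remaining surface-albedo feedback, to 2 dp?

0.14

Amplification A = ΔT/ΔT₀ = 1.22/0.98 = 1.245.
Total gain g = 1 − 1/A = 1 − 1/1.245 = 0.1968.
Known gains sum to 0.271 − 0.226 + 0.015 = 0.06.
g_alb = 0.1968 − 0.06 = 0.14.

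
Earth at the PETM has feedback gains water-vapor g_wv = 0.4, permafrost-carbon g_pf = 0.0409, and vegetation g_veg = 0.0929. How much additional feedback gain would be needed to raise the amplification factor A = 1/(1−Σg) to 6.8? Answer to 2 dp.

Current total gain = 0.5338.
Target gain for A = 6.8: g* = 1 − 1/6.8 = 0.8529.
Additional gain needed = 0.8529 − 0.5338 = 0.32.

0.32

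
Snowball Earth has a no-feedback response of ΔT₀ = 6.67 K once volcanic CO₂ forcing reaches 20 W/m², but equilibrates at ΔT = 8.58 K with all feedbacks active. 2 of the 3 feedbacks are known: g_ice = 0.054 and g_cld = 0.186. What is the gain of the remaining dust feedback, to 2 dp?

Amplification A = ΔT/ΔT₀ = 8.58/6.67 = 1.286.
Total gain g = 1 − 1/A = 1 − 1/1.286 = 0.2224.
Known gains sum to 0.054 + 0.186 = 0.24.
g_dust = 0.2224 − 0.24 = -0.02.

-0.02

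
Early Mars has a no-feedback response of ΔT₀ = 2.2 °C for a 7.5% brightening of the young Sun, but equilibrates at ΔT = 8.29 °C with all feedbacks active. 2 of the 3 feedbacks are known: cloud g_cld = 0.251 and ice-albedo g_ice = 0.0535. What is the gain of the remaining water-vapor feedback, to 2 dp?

Amplification A = ΔT/ΔT₀ = 8.29/2.2 = 3.768.
Total gain g = 1 − 1/A = 1 − 1/3.768 = 0.7346.
Known gains sum to 0.251 + 0.0535 = 0.3045.
g_wv = 0.7346 − 0.3045 = 0.43.

0.43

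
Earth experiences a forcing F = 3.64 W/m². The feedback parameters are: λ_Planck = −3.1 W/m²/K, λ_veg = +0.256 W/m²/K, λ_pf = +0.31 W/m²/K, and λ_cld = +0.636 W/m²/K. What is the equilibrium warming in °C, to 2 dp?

1.92 °C

Net feedback parameter λ = (−3.1) + (+0.256) + (+0.31) + (+0.636) = -1.898 W/m²/K.
ΔT = −F/λ = −3.64/(-1.898) = 1.92 °C.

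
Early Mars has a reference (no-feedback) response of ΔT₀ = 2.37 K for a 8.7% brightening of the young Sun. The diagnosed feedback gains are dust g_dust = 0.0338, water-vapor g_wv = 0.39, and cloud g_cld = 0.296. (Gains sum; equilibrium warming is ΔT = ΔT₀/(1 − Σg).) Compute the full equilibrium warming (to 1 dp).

Total gain g = 0.0338 + 0.39 + 0.296 = 0.7198.
Amplification A = 1/(1 − 0.7198) = 3.569.
ΔT = 2.37 × 3.569 = 8.5 K.

8.5 K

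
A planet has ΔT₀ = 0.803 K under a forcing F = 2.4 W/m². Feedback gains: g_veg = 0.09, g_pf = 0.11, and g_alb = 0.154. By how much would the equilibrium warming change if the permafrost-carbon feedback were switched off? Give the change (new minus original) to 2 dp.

Original: g = 0.354, ΔT = 0.803/(1−0.354) = 1.2430 K.
Without permafrost-carbon: g' = 0.244, ΔT' = 0.803/(1−0.244) = 1.0622 K.
Change = 1.0622 − 1.2430 = -0.18 K.

-0.18 K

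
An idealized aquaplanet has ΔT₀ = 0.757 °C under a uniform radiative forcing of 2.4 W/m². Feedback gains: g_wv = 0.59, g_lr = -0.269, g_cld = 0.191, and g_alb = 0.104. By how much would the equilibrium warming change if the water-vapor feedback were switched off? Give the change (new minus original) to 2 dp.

-1.19 °C

Original: g = 0.616, ΔT = 0.757/(1−0.616) = 1.9714 °C.
Without water-vapor: g' = 0.026, ΔT' = 0.757/(1−0.026) = 0.7772 °C.
Change = 0.7772 − 1.9714 = -1.19 °C.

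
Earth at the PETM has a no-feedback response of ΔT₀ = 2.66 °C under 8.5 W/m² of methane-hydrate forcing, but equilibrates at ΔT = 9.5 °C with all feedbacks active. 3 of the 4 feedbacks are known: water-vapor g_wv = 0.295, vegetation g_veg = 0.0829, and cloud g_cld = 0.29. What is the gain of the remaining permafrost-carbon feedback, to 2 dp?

Amplification A = ΔT/ΔT₀ = 9.5/2.66 = 3.571.
Total gain g = 1 − 1/A = 1 − 1/3.571 = 0.72.
Known gains sum to 0.295 + 0.0829 + 0.29 = 0.6679.
g_pf = 0.72 − 0.6679 = 0.05.

0.05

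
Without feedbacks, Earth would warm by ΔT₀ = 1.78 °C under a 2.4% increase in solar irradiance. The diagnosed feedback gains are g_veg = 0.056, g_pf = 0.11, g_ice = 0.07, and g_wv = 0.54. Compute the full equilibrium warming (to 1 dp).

Total gain g = 0.056 + 0.11 + 0.07 + 0.54 = 0.776.
Amplification A = 1/(1 − 0.776) = 4.464.
ΔT = 1.78 × 4.464 = 7.9 °C.

7.9 °C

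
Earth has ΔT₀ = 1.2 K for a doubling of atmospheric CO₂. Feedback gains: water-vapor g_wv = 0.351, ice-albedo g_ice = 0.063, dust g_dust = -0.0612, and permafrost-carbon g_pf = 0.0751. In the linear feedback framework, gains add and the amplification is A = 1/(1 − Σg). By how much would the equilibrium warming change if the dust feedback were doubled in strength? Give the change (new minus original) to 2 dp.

Original: g = 0.4279, ΔT = 1.2/(1−0.4279) = 2.0975 K.
With doubled dust: g' = 0.3667, ΔT' = 1.2/(1−0.3667) = 1.8948 K.
Change = 1.8948 − 2.0975 = -0.20 K.

-0.20 K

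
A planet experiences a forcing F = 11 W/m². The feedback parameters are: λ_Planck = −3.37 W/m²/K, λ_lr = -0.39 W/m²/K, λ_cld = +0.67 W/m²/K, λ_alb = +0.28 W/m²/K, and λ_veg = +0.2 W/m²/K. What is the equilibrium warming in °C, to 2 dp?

4.21 °C

Net feedback parameter λ = (−3.37) + (-0.39) + (+0.67) + (+0.28) + (+0.2) = -2.61 W/m²/K.
ΔT = −F/λ = −11/(-2.61) = 4.21 °C.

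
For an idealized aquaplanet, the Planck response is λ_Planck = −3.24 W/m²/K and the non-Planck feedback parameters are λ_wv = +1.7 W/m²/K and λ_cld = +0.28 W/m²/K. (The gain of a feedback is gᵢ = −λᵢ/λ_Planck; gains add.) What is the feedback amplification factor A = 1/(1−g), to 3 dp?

2.571

Convert to gains: g_wv = 1.7/3.24 = 0.5247; g_cld = 0.28/3.24 = 0.08642.
Total gain g = 0.61112.
A = 1/(1 − 0.61112) = 2.571.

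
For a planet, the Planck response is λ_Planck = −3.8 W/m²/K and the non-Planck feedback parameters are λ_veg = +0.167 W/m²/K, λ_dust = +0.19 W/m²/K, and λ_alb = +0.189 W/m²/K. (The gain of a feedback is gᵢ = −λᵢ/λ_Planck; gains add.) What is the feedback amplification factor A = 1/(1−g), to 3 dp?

1.168

Convert to gains: g_veg = 0.167/3.8 = 0.04395; g_dust = 0.19/3.8 = 0.05; g_alb = 0.189/3.8 = 0.04974.
Total gain g = 0.14369.
A = 1/(1 − 0.14369) = 1.168.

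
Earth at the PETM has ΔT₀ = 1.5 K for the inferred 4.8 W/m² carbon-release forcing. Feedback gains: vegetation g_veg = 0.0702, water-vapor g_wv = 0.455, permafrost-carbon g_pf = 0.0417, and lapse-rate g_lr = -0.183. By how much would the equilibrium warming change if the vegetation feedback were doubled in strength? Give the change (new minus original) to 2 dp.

Original: g = 0.3839, ΔT = 1.5/(1−0.3839) = 2.4347 K.
With doubled vegetation: g' = 0.4541, ΔT' = 1.5/(1−0.4541) = 2.7478 K.
Change = 2.7478 − 2.4347 = 0.31 K.

0.31 K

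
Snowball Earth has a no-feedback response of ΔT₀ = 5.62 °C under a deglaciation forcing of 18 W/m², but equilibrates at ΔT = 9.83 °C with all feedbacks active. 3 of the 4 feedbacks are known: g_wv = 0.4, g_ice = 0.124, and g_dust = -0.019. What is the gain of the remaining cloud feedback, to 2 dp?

Amplification A = ΔT/ΔT₀ = 9.83/5.62 = 1.749.
Total gain g = 1 − 1/A = 1 − 1/1.749 = 0.4282.
Known gains sum to 0.4 + 0.124 − 0.019 = 0.505.
g_cld = 0.4282 − 0.505 = -0.08.

-0.08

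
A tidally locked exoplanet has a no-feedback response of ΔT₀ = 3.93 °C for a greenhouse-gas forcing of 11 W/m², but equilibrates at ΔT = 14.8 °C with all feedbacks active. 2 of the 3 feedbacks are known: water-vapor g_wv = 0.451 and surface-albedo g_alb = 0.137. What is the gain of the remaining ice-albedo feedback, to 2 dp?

Amplification A = ΔT/ΔT₀ = 14.8/3.93 = 3.766.
Total gain g = 1 − 1/A = 1 − 1/3.766 = 0.7345.
Known gains sum to 0.451 + 0.137 = 0.588.
g_ice = 0.7345 − 0.588 = 0.15.

0.15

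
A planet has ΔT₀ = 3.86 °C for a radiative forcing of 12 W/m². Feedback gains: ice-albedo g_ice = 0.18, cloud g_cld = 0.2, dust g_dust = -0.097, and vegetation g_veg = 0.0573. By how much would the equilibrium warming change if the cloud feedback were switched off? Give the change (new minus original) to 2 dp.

Original: g = 0.3403, ΔT = 3.86/(1−0.3403) = 5.8511 °C.
Without cloud: g' = 0.1403, ΔT' = 3.86/(1−0.1403) = 4.4899 °C.
Change = 4.4899 − 5.8511 = -1.36 °C.

-1.36 °C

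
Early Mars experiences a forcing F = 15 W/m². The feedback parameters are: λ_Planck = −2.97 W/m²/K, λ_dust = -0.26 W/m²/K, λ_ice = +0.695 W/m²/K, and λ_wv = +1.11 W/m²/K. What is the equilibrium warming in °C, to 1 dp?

10.5 °C

Net feedback parameter λ = (−2.97) + (-0.26) + (+0.695) + (+1.11) = -1.425 W/m²/K.
ΔT = −F/λ = −15/(-1.425) = 10.5 °C.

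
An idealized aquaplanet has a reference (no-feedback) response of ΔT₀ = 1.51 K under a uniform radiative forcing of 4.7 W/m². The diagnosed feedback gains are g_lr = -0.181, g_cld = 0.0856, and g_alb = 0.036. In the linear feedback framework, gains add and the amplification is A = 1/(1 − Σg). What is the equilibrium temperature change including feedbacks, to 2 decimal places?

1.43 K

Total gain g = -0.181 + 0.0856 + 0.036 = -0.0594.
Amplification A = 1/(1 + 0.0594) = 0.9439.
ΔT = 1.51 × 0.9439 = 1.43 K.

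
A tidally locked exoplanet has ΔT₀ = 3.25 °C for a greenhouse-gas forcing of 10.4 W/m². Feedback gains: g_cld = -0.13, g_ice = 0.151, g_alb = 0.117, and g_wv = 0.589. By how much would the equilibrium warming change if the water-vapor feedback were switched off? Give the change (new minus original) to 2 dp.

Original: g = 0.727, ΔT = 3.25/(1−0.727) = 11.9048 °C.
Without water-vapor: g' = 0.138, ΔT' = 3.25/(1−0.138) = 3.7703 °C.
Change = 3.7703 − 11.9048 = -8.13 °C.

-8.13 °C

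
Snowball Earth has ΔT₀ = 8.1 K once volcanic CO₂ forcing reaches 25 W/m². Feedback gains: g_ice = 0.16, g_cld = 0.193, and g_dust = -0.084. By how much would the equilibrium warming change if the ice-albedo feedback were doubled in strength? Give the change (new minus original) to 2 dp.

Original: g = 0.269, ΔT = 8.1/(1−0.269) = 11.0807 K.
With doubled ice-albedo: g' = 0.429, ΔT' = 8.1/(1−0.429) = 14.1856 K.
Change = 14.1856 − 11.0807 = 3.10 K.

3.10 K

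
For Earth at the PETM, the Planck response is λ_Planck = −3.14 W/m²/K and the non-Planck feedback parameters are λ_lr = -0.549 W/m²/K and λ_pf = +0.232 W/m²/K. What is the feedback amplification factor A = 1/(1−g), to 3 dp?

0.908

Convert to gains: g_lr = -0.549/3.14 = -0.1748; g_pf = 0.232/3.14 = 0.07389.
Total gain g = -0.10091.
A = 1/(1 + 0.10091) = 0.908.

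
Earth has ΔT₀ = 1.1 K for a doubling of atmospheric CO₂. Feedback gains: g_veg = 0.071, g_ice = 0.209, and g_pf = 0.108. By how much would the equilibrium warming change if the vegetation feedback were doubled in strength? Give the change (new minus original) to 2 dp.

Original: g = 0.388, ΔT = 1.1/(1−0.388) = 1.7974 K.
With doubled vegetation: g' = 0.459, ΔT' = 1.1/(1−0.459) = 2.0333 K.
Change = 2.0333 − 1.7974 = 0.24 K.

0.24 K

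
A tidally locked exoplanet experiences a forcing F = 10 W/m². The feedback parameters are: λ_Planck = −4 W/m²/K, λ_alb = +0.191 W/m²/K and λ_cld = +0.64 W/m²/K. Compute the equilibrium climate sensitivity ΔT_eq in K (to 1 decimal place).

Net feedback parameter λ = (−4) + (+0.191) + (+0.64) = -3.169 W/m²/K.
ΔT = −F/λ = −10/(-3.169) = 3.2 K.

3.2 K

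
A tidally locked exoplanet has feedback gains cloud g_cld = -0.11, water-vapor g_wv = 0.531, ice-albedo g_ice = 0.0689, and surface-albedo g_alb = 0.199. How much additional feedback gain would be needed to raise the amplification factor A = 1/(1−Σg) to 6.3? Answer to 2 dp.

0.15

Current total gain = 0.6889.
Target gain for A = 6.3: g* = 1 − 1/6.3 = 0.8413.
Additional gain needed = 0.8413 − 0.6889 = 0.15.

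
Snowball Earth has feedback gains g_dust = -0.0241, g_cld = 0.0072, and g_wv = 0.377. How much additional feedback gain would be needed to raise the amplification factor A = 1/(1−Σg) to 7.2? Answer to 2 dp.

Current total gain = 0.3601.
Target gain for A = 7.2: g* = 1 − 1/7.2 = 0.8611.
Additional gain needed = 0.8611 − 0.3601 = 0.50.

0.50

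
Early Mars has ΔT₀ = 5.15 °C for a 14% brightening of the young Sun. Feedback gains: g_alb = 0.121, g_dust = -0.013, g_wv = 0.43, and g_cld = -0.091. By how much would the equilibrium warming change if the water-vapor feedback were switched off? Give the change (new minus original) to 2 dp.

Original: g = 0.447, ΔT = 5.15/(1−0.447) = 9.3128 °C.
Without water-vapor: g' = 0.017, ΔT' = 5.15/(1−0.017) = 5.2391 °C.
Change = 5.2391 − 9.3128 = -4.07 °C.

-4.07 °C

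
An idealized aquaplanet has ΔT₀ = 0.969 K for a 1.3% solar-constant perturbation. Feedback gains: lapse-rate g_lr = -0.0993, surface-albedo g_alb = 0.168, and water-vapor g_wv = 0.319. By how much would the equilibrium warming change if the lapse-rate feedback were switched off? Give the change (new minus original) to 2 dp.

0.31 K

Original: g = 0.3877, ΔT = 0.969/(1−0.3877) = 1.5826 K.
Without lapse-rate: g' = 0.487, ΔT' = 0.969/(1−0.487) = 1.8889 K.
Change = 1.8889 − 1.5826 = 0.31 K.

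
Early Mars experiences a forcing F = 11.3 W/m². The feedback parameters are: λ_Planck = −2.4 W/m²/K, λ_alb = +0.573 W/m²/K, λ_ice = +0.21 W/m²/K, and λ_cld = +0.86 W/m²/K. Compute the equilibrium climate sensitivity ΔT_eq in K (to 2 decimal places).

Net feedback parameter λ = (−2.4) + (+0.573) + (+0.21) + (+0.86) = -0.757 W/m²/K.
ΔT = −F/λ = −11.3/(-0.757) = 14.93 K.

14.93 K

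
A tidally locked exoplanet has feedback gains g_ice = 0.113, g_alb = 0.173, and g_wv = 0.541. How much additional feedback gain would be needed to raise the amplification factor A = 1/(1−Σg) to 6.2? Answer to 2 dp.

0.01

Current total gain = 0.827.
Target gain for A = 6.2: g* = 1 − 1/6.2 = 0.8387.
Additional gain needed = 0.8387 − 0.827 = 0.01.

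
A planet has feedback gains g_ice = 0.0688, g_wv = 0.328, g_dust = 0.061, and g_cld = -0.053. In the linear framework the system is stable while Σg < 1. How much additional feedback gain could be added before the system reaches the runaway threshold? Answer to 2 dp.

0.60

Current total gain = 0.0688 + 0.328 + 0.061 − 0.053 = 0.4048.
Margin to runaway = 1 − 0.4048 = 0.60.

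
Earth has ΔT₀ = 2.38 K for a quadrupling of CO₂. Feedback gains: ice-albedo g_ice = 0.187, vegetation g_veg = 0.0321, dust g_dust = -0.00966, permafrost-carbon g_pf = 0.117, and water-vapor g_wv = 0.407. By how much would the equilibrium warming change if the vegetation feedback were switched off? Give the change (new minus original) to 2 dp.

Original: g = 0.73344, ΔT = 2.38/(1−0.73344) = 8.9286 K.
Without vegetation: g' = 0.70134, ΔT' = 2.38/(1−0.70134) = 7.9689 K.
Change = 7.9689 − 8.9286 = -0.96 K.

-0.96 K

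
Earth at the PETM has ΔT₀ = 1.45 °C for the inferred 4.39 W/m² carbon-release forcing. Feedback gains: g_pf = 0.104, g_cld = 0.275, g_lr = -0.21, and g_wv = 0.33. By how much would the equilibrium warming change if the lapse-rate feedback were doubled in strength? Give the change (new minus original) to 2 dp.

Original: g = 0.499, ΔT = 1.45/(1−0.499) = 2.8942 °C.
With doubled lapse-rate: g' = 0.289, ΔT' = 1.45/(1−0.289) = 2.0394 °C.
Change = 2.0394 − 2.8942 = -0.85 °C.

-0.85 °C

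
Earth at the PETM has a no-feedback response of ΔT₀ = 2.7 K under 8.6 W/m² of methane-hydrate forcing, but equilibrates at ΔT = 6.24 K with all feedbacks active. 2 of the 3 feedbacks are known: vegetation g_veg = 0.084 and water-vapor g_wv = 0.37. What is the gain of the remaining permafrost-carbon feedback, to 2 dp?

Amplification A = ΔT/ΔT₀ = 6.24/2.7 = 2.311.
Total gain g = 1 − 1/A = 1 − 1/2.311 = 0.5673.
Known gains sum to 0.084 + 0.37 = 0.454.
g_pf = 0.5673 − 0.454 = 0.11.

0.11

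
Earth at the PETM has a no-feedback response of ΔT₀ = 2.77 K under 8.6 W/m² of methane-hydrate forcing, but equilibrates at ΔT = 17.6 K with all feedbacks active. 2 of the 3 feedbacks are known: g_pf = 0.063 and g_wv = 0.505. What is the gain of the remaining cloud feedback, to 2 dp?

Amplification A = ΔT/ΔT₀ = 17.6/2.77 = 6.354.
Total gain g = 1 − 1/A = 1 − 1/6.354 = 0.8426.
Known gains sum to 0.063 + 0.505 = 0.568.
g_cld = 0.8426 − 0.568 = 0.27.

0.27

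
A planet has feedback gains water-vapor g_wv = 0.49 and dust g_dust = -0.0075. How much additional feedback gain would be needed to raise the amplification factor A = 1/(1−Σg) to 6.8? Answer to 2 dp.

Current total gain = 0.4825.
Target gain for A = 6.8: g* = 1 − 1/6.8 = 0.8529.
Additional gain needed = 0.8529 − 0.4825 = 0.37.

0.37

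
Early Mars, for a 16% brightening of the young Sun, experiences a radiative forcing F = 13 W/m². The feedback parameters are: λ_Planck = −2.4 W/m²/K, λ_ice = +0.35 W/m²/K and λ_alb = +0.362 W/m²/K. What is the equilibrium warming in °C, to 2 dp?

Net feedback parameter λ = (−2.4) + (+0.35) + (+0.362) = -1.688 W/m²/K.
ΔT = −F/λ = −13/(-1.688) = 7.70 °C.

7.70 °C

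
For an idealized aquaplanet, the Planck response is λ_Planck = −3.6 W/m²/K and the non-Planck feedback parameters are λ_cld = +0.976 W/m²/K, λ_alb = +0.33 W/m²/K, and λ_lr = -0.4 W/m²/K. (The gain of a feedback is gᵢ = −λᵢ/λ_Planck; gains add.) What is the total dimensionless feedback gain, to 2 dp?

Convert to gains: g_cld = 0.976/3.6 = 0.2711; g_alb = 0.33/3.6 = 0.09167; g_lr = -0.4/3.6 = -0.1111.
Total gain g = 0.25167.

0.25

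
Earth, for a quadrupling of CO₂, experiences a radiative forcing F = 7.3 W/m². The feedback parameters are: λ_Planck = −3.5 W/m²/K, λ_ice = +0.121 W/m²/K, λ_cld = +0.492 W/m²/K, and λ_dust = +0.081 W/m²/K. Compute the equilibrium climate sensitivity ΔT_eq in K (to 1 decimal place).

2.6 K

Net feedback parameter λ = (−3.5) + (+0.121) + (+0.492) + (+0.081) = -2.806 W/m²/K.
ΔT = −F/λ = −7.3/(-2.806) = 2.6 K.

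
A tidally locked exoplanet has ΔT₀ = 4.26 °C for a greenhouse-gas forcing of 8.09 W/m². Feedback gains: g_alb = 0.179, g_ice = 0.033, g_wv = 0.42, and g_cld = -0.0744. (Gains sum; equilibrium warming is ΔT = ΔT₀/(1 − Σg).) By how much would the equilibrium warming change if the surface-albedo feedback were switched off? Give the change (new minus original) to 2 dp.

-2.77 °C

Original: g = 0.5576, ΔT = 4.26/(1−0.5576) = 9.6293 °C.
Without surface-albedo: g' = 0.3786, ΔT' = 4.26/(1−0.3786) = 6.8555 °C.
Change = 6.8555 − 9.6293 = -2.77 °C.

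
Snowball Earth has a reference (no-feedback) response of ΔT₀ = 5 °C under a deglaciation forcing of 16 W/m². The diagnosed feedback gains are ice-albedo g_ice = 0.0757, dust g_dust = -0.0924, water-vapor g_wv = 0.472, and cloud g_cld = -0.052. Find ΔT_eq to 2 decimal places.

8.38 °C

Total gain g = 0.0757 − 0.0924 + 0.472 − 0.052 = 0.4033.
Amplification A = 1/(1 − 0.4033) = 1.676.
ΔT = 5 × 1.676 = 8.38 °C.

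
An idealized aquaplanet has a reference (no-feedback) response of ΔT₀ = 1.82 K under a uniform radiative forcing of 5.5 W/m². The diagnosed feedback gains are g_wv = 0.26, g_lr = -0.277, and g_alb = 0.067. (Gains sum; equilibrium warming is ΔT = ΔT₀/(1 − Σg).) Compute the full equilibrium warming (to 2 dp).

1.92 K

Total gain g = 0.26 − 0.277 + 0.067 = 0.05.
Amplification A = 1/(1 − 0.05) = 1.053.
ΔT = 1.82 × 1.053 = 1.92 K.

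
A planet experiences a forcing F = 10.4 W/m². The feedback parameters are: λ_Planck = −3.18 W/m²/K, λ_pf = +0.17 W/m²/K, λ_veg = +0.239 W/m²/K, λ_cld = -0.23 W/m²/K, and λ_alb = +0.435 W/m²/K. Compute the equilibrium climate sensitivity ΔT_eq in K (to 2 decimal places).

Net feedback parameter λ = (−3.18) + (+0.17) + (+0.239) + (-0.23) + (+0.435) = -2.566 W/m²/K.
ΔT = −F/λ = −10.4/(-2.566) = 4.05 K.

4.05 K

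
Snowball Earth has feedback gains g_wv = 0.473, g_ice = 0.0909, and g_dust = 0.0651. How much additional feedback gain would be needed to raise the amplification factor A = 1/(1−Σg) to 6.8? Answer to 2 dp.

Current total gain = 0.629.
Target gain for A = 6.8: g* = 1 − 1/6.8 = 0.8529.
Additional gain needed = 0.8529 − 0.629 = 0.22.

0.22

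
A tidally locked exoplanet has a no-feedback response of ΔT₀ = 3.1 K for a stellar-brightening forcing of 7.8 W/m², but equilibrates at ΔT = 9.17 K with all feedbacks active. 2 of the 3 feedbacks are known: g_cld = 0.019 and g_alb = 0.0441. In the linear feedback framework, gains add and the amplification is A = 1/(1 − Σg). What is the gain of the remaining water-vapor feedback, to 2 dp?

0.60

Amplification A = ΔT/ΔT₀ = 9.17/3.1 = 2.958.
Total gain g = 1 − 1/A = 1 − 1/2.958 = 0.6619.
Known gains sum to 0.019 + 0.0441 = 0.0631.
g_wv = 0.6619 − 0.0631 = 0.60.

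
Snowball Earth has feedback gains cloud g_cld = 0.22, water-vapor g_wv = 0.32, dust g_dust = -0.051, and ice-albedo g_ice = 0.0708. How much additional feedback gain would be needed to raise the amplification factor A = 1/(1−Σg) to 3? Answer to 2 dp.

Current total gain = 0.5598.
Target gain for A = 3: g* = 1 − 1/3 = 0.6667.
Additional gain needed = 0.6667 − 0.5598 = 0.11.

0.11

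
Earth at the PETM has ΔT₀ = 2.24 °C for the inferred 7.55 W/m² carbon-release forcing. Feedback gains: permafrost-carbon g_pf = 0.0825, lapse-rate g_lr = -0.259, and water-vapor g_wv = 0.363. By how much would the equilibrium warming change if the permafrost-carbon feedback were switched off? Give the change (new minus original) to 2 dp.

Original: g = 0.1865, ΔT = 2.24/(1−0.1865) = 2.7535 °C.
Without permafrost-carbon: g' = 0.104, ΔT' = 2.24/(1−0.104) = 2.5000 °C.
Change = 2.5000 − 2.7535 = -0.25 °C.

-0.25 °C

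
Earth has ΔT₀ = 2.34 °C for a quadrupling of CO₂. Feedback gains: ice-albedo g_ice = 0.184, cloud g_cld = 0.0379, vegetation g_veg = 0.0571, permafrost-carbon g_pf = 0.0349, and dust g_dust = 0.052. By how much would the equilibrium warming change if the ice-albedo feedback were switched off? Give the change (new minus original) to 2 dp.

-0.83 °C

Original: g = 0.3659, ΔT = 2.34/(1−0.3659) = 3.6903 °C.
Without ice-albedo: g' = 0.1819, ΔT' = 2.34/(1−0.1819) = 2.8603 °C.
Change = 2.8603 − 3.6903 = -0.83 °C.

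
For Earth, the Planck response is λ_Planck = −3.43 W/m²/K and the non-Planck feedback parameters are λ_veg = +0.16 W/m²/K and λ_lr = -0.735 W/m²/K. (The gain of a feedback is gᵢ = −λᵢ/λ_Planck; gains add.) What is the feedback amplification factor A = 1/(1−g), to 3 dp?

Convert to gains: g_veg = 0.16/3.43 = 0.04665; g_lr = -0.735/3.43 = -0.2143.
Total gain g = -0.16765.
A = 1/(1 + 0.16765) = 0.856.

0.856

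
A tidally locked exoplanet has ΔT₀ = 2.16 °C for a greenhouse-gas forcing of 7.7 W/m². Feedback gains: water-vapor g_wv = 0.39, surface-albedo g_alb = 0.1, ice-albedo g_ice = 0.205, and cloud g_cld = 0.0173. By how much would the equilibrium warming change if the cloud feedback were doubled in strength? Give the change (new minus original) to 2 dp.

Original: g = 0.7123, ΔT = 2.16/(1−0.7123) = 7.5078 °C.
With doubled cloud: g' = 0.7296, ΔT' = 2.16/(1−0.7296) = 7.9882 °C.
Change = 7.9882 − 7.5078 = 0.48 °C.

0.48 °C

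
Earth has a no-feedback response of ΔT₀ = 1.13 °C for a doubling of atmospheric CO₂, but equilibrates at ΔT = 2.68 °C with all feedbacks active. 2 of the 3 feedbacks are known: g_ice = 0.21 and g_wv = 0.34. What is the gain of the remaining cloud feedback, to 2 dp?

0.03

Amplification A = ΔT/ΔT₀ = 2.68/1.13 = 2.372.
Total gain g = 1 − 1/A = 1 − 1/2.372 = 0.5784.
Known gains sum to 0.21 + 0.34 = 0.55.
g_cld = 0.5784 − 0.55 = 0.03.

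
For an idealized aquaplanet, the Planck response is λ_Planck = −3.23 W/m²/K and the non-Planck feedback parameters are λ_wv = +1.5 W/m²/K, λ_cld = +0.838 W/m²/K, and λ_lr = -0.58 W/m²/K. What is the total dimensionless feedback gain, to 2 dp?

Convert to gains: g_wv = 1.5/3.23 = 0.4644; g_cld = 0.838/3.23 = 0.2594; g_lr = -0.58/3.23 = -0.1796.
Total gain g = 0.5442.

0.54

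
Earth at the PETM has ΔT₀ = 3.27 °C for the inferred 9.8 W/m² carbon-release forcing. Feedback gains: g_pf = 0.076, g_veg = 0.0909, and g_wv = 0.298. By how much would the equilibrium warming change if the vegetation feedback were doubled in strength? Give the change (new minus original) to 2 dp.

Original: g = 0.4649, ΔT = 3.27/(1−0.4649) = 6.1110 °C.
With doubled vegetation: g' = 0.5558, ΔT' = 3.27/(1−0.5558) = 7.3615 °C.
Change = 7.3615 − 6.1110 = 1.25 °C.

1.25 °C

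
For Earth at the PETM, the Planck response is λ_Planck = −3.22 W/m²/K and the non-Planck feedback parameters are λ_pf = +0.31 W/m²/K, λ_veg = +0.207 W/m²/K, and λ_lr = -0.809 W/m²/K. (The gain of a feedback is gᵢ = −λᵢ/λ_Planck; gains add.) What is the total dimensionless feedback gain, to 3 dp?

-0.091

Convert to gains: g_pf = 0.31/3.22 = 0.09627; g_veg = 0.207/3.22 = 0.06429; g_lr = -0.809/3.22 = -0.2512.
Total gain g = -0.09064.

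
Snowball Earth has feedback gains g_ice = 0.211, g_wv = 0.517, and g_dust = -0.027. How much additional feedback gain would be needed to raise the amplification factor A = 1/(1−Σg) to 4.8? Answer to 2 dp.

Current total gain = 0.701.
Target gain for A = 4.8: g* = 1 − 1/4.8 = 0.7917.
Additional gain needed = 0.7917 − 0.701 = 0.09.

0.09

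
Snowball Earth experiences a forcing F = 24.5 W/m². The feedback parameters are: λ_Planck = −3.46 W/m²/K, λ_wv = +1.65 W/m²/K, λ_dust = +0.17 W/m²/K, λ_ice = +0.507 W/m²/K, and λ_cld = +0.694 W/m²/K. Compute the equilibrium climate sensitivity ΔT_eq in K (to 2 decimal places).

55.81 K

Net feedback parameter λ = (−3.46) + (+1.65) + (+0.17) + (+0.507) + (+0.694) = -0.439 W/m²/K.
ΔT = −F/λ = −24.5/(-0.439) = 55.81 K.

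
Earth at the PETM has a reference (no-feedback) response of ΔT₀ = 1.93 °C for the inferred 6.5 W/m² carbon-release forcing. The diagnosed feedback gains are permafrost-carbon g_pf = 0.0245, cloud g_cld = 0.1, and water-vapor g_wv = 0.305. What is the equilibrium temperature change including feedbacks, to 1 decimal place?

Total gain g = 0.0245 + 0.1 + 0.305 = 0.4295.
Amplification A = 1/(1 − 0.4295) = 1.753.
ΔT = 1.93 × 1.753 = 3.4 °C.

3.4 °C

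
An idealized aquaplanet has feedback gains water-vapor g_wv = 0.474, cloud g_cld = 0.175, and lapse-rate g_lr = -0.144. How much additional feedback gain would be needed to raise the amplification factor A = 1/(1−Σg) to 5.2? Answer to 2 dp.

0.30

Current total gain = 0.505.
Target gain for A = 5.2: g* = 1 − 1/5.2 = 0.8077.
Additional gain needed = 0.8077 − 0.505 = 0.30.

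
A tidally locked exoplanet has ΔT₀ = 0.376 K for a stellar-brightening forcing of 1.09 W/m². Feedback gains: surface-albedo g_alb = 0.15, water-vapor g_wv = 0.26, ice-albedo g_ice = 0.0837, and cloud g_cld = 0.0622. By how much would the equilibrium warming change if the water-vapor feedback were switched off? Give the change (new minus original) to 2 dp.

-0.31 K

Original: g = 0.5559, ΔT = 0.376/(1−0.5559) = 0.8467 K.
Without water-vapor: g' = 0.2959, ΔT' = 0.376/(1−0.2959) = 0.5340 K.
Change = 0.5340 − 0.8467 = -0.31 K.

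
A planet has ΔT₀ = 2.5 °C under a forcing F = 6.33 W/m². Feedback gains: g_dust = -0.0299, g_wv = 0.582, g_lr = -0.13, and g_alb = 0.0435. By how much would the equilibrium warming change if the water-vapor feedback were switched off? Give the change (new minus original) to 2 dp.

-2.44 °C

Original: g = 0.4656, ΔT = 2.5/(1−0.4656) = 4.6781 °C.
Without water-vapor: g' = -0.1164, ΔT' = 2.5/(1+0.1164) = 2.2393 °C.
Change = 2.2393 − 4.6781 = -2.44 °C.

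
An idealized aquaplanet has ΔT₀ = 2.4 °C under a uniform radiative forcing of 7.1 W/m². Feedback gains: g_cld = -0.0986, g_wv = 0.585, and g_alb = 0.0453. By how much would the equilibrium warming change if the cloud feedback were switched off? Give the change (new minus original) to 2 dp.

1.37 °C

Original: g = 0.5317, ΔT = 2.4/(1−0.5317) = 5.1249 °C.
Without cloud: g' = 0.6303, ΔT' = 2.4/(1−0.6303) = 6.4918 °C.
Change = 6.4918 − 5.1249 = 1.37 °C.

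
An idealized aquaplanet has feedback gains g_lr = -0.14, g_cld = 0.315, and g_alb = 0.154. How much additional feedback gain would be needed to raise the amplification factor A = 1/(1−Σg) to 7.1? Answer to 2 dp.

0.53

Current total gain = 0.329.
Target gain for A = 7.1: g* = 1 − 1/7.1 = 0.8592.
Additional gain needed = 0.8592 − 0.329 = 0.53.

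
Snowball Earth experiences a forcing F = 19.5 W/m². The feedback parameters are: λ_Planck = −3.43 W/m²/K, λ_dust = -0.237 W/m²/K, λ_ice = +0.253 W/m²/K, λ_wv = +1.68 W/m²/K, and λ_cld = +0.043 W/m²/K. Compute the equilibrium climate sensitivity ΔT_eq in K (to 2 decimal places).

11.53 K

Net feedback parameter λ = (−3.43) + (-0.237) + (+0.253) + (+1.68) + (+0.043) = -1.691 W/m²/K.
ΔT = −F/λ = −19.5/(-1.691) = 11.53 K.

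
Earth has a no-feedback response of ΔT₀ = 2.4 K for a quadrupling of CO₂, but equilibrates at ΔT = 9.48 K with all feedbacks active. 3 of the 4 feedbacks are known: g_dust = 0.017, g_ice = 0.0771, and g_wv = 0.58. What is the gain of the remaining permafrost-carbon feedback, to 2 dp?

0.07

Amplification A = ΔT/ΔT₀ = 9.48/2.4 = 3.95.
Total gain g = 1 − 1/A = 1 − 1/3.95 = 0.7468.
Known gains sum to 0.017 + 0.0771 + 0.58 = 0.6741.
g_pf = 0.7468 − 0.6741 = 0.07.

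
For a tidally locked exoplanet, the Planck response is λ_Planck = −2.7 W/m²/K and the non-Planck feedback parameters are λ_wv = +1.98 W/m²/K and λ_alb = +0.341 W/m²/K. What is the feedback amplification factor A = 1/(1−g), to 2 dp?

7.12

Convert to gains: g_wv = 1.98/2.7 = 0.7333; g_alb = 0.341/2.7 = 0.1263.
Total gain g = 0.8596.
A = 1/(1 − 0.8596) = 7.12.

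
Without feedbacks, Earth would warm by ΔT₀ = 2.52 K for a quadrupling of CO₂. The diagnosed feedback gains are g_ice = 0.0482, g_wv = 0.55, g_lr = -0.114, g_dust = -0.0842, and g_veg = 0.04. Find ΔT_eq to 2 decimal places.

Total gain g = 0.0482 + 0.55 − 0.114 − 0.0842 + 0.04 = 0.44.
Amplification A = 1/(1 − 0.44) = 1.786.
ΔT = 2.52 × 1.786 = 4.50 K.

4.50 K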